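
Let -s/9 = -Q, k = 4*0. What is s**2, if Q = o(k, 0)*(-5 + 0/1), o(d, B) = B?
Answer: 0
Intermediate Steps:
k = 0
Q = 0 (Q = 0*(-5 + 0/1) = 0*(-5 + 0*1) = 0*(-5 + 0) = 0*(-5) = 0)
s = 0 (s = -(-9)*0 = -9*0 = 0)
s**2 = 0**2 = 0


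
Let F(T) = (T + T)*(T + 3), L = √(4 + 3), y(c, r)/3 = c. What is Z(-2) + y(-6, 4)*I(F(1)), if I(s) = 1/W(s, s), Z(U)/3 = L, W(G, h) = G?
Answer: -9/4 + 3*√7 ≈ 5.6873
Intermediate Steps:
y(c, r) = 3*c
L = √7 ≈ 2.6458
F(T) = 2*T*(3 + T) (F(T) = (2*T)*(3 + T) = 2*T*(3 + T))
Z(U) = 3*√7
I(s) = 1/s
Z(-2) + y(-6, 4)*I(F(1)) = 3*√7 + (3*(-6))/((2*1*(3 + 1))) = 3*√7 - 18/(2*1*4) = 3*√7 - 18/8 = 3*√7 - 18*⅛ = 3*√7 - 9/4 = -9/4 + 3*√7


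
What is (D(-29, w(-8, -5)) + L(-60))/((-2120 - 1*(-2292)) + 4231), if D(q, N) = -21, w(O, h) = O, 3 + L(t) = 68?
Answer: 44/4403 ≈ 0.0099932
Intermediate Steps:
L(t) = 65 (L(t) = -3 + 68 = 65)
(D(-29, w(-8, -5)) + L(-60))/((-2120 - 1*(-2292)) + 4231) = (-21 + 65)/((-2120 - 1*(-2292)) + 4231) = 44/((-2120 + 2292) + 4231) = 44/(172 + 4231) = 44/4403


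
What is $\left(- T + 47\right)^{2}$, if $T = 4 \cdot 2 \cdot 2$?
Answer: $961$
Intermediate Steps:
$T = 16$ ($T = 8 \cdot 2 = 16$)
$\left(- T + 47\right)^{2} = \left(\left(-1\right) 16 + 47\right)^{2} = \left(-16 + 47\right)^{2} = 31^{2} = 961$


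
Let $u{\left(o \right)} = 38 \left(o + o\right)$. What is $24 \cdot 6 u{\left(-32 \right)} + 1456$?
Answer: $-348752$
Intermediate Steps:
$u{\left(o \right)} = 76 o$ ($u{\left(o \right)} = 38 \cdot 2 o = 76 o$)
$24 \cdot 6 u{\left(-32 \right)} + 1456 = 24 \cdot 6 \cdot 76 \left(-32\right) + 1456 = 144 \left(-2432\right) + 1456 = -350208 + 1456 = -348752$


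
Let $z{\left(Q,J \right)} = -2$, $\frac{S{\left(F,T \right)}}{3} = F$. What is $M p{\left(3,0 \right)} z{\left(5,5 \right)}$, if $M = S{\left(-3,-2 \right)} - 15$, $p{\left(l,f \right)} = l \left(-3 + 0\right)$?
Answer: $-432$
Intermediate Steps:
$S{\left(F,T \right)} = 3 F$
$p{\left(l,f \right)} = - 3 l$ ($p{\left(l,f \right)} = l \left(-3\right) = - 3 l$)
$M = -24$ ($M = 3 \left(-3\right) - 15 = -9 - 15 = -24$)
$M p{\left(3,0 \right)} z{\left(5,5 \right)} = - 24 \left(\left(-3\right) 3\right) \left(-2\right) = \left(-24\right) \left(-9\right) \left(-2\right) = 216 \left(-2\right) = -432$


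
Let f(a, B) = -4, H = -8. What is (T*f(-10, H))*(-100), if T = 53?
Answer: 21200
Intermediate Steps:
(T*f(-10, H))*(-100) = (53*(-4))*(-100) = -212*(-100) = 21200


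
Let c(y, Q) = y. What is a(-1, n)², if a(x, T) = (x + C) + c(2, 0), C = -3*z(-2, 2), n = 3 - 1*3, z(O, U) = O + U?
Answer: 1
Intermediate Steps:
n = 0 (n = 3 - 3 = 0)
C = 0 (C = -3*(-2 + 2) = -3*0 = 0)
a(x, T) = 2 + x (a(x, T) = (x + 0) + 2 = x + 2 = 2 + x)
a(-1, n)² = (2 - 1)² = 1² = 1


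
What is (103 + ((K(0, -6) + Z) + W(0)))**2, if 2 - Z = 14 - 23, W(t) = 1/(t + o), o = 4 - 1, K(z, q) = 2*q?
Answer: 94249/9 ≈ 10472.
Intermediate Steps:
o = 3
W(t) = 1/(3 + t) (W(t) = 1/(t + 3) = 1/(3 + t))
Z = 11 (Z = 2 - (14 - 23) = 2 - 1*(-9) = 2 + 9 = 11)
(103 + ((K(0, -6) + Z) + W(0)))**2 = (103 + ((2*(-6) + 11) + 1/(3 + 0)))**2 = (103 + ((-12 + 11) + 1/3))**2 = (103 + (-1 + 1/3))**2 = (103 - 2/3)**2 = (307/3)**2 = 94249/9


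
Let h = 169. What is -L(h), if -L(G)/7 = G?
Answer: 1183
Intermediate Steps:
L(G) = -7*G
-L(h) = -(-7)*169 = -1*(-1183) = 1183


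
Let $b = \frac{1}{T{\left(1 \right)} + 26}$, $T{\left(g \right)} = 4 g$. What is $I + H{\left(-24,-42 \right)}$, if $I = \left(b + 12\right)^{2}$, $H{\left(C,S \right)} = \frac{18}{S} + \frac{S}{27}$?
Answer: $\frac{899747}{6300} \approx 142.82$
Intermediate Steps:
$H{\left(C,S \right)} = \frac{18}{S} + \frac{S}{27}$ ($H{\left(C,S \right)} = \frac{18}{S} + S \frac{1}{27} = \frac{18}{S} + \frac{S}{27}$)
$b = \frac{1}{30}$ ($b = \frac{1}{4 \cdot 1 + 26} = \frac{1}{4 + 26} = \frac{1}{30} \approx 0.033333$)
$I = \frac{130321}{900}$ ($I = \left(\frac{1}{30} + 12\right)^{2} = \left(\frac{361}{30}\right)^{2} = \frac{130321}{900} \approx 144.8$)
$I + H{\left(-24,-42 \right)} = \frac{130321}{900} + \left(\frac{18}{-42} + \frac{1}{27} \left(-42\right)\right) = \frac{130321}{900} + \left(18 \left(- \frac{1}{42}\right) - \frac{14}{9}\right) = \frac{130321}{900} - \frac{125}{63} = \frac{899747}{6300}$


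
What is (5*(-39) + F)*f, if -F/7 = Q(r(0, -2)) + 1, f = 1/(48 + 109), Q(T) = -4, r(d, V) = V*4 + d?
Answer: -174/157 ≈ -1.1083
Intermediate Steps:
r(d, V) = d + 4*V (r(d, V) = 4*V + d = d + 4*V)
f = 1/157 ≈ 0.0063694
F = 21 (F = -7*(-4 + 1) = -7*(-3) = 21)
(5*(-39) + F)*f = (5*(-39) + 21)*(1/157) = (-195 + 21)*(1/157) = -174*1/157 = -174/157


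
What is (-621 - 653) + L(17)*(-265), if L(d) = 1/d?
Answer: -21923/17 ≈ -1289.6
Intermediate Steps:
(-621 - 653) + L(17)*(-265) = (-621 - 653) - 265/17 = -1274 + (1/17)*(-265) = -1274 - 265/17 = -21923/17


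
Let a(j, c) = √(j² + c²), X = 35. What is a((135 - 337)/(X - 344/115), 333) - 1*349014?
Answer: -349014 + √1503059080429/3681 ≈ -3.4868e+5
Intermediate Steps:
a(j, c) = √(c² + j²)
a((135 - 337)/(X - 344/115), 333) - 1*349014 = √(333² + ((135 - 337)/(35 - 344/115))²) - 1*349014 = √(110889 + (-202/(35 - 344*1/115))²) - 349014 = √(110889 + (-202/(35 - 344/115))²) - 349014 = √(110889 + (-202/3681/115)²) - 349014 = √(110889 + (-202*115/3681)²) - 349014 = √(110889 + (-23230/3681)²) - 349014 = √(110889 + 539632900/13549761) - 349014 = √(1503059080429/13549761) - 349014 = √1503059080429/3681 - 349014 = -349014 + √1503059080429/3681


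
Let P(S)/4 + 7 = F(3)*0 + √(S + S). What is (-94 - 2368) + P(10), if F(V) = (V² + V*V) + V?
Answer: -2490 + 8*√5 ≈ -2472.1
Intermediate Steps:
F(V) = V + 2*V² (F(V) = (V² + V²) + V = 2*V² + V = V + 2*V²)
P(S) = -28 + 4*√2*√S (P(S) = -28 + 4*((3*(1 + 2*3))*0 + √(S + S)) = -28 + 4*((3*(1 + 6))*0 + √(2*S)) = -28 + 4*((3*7)*0 + √2*√S) = -28 + 4*(21*0 + √2*√S) = -28 + 4*(0 + √2*√S) = -28 + 4*(√2*√S) = -28 + 4*√2*√S)
(-94 - 2368) + P(10) = (-94 - 2368) + (-28 + 4*√2*√10) = -2462 + (-28 + 8*√5) = -2490 + 8*√5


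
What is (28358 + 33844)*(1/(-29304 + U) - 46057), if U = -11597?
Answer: -16739245603188/5843 ≈ -2.8648e+9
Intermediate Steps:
(28358 + 33844)*(1/(-29304 + U) - 46057) = (28358 + 33844)*(1/(-29304 - 11597) - 46057) = 62202*(1/(-40901) - 46057) = 62202*(-1/40901 - 46057) = 62202*(-1883777358/40901) = -16739245603188/5843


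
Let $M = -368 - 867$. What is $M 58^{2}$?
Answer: $-4154540$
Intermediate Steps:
$M = -1235$ ($M = -368 - 867 = -1235$)
$M 58^{2} = - 1235 \cdot 58^{2} = \left(-1235\right) 3364 = -4154540$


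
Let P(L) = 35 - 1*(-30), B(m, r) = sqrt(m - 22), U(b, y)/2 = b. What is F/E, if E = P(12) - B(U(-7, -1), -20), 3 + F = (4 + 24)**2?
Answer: 50765/4261 + 4686*I/4261 ≈ 11.914 + 1.0997*I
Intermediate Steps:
U(b, y) = 2*b
B(m, r) = sqrt(-22 + m)
P(L) = 65 (P(L) = 35 + 30 = 65)
F = 781 (F = -3 + (4 + 24)**2 = -3 + 28**2 = -3 + 784 = 781)
E = 65 - 6*I (E = 65 - sqrt(-22 + 2*(-7)) = 65 - sqrt(-22 - 14) = 65 - sqrt(-36) = 65 - 6*I ≈ 65.0 - 6.0*I)
F/E = 781/(65 - 6*I) = 781*((65 + 6*I)/4261) = 781*(65 + 6*I)/4261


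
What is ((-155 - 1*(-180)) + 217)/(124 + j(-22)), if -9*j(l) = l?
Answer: 1089/569 ≈ 1.9139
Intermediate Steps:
j(l) = -l/9
((-155 - 1*(-180)) + 217)/(124 + j(-22)) = ((-155 - 1*(-180)) + 217)/(124 - ⅑*(-22)) = ((-155 + 180) + 217)/(124 + 22/9) = (25 + 217)/(1138/9) = (9/1138)*242 = 1089/569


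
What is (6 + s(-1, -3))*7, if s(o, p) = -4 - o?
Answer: 21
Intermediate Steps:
(6 + s(-1, -3))*7 = (6 + (-4 - 1*(-1)))*7 = (6 + (-4 + 1))*7 = (6 - 3)*7 = 3*7 = 21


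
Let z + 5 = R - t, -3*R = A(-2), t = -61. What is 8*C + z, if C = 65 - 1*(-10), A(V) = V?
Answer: 1970/3 ≈ 656.67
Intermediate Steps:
R = ⅔ (R = -⅓*(-2) = ⅔ ≈ 0.66667)
z = 170/3 (z = -5 + (⅔ - 1*(-61)) = -5 + (⅔ + 61) = -5 + 185/3 = 170/3 ≈ 56.667)
C = 75 (C = 65 + 10 = 75)
8*C + z = 8*75 + 170/3 = 600 + 170/3 = 1970/3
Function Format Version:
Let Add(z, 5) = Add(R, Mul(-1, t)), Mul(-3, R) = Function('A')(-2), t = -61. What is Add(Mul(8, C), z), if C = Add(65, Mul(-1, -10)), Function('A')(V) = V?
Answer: Rational(1970, 3) ≈ 656.67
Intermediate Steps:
R = Rational(2, 3) (R = Mul(Rational(-1, 3), -2) = Rational(2, 3) ≈ 0.66667)
z = Rational(170, 3) (z = Add(-5, Add(Rational(2, 3), Mul(-1, -61))) = Add(-5, Add(Rational(2, 3), 61)) = Add(-5, Rational(185, 3)) = Rational(170, 3) ≈ 56.667)
C = 75 (C = Add(65, 10) = 75)
Add(Mul(8, C), z) = Add(Mul(8, 75), Rational(170, 3)) = Add(600, Rational(170, 3)) = Rational(1970, 3)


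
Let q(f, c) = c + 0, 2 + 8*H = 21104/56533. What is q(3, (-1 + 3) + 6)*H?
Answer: -91962/56533 ≈ -1.6267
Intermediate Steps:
H = -45981/226132 (H = -¼ + (21104/56533)/8 = -¼ + (21104*(1/56533))/8 = -¼ + (⅛)*(21104/56533) = -¼ + 2638/56533 = -45981/226132 ≈ -0.20334)
q(f, c) = c
q(3, (-1 + 3) + 6)*H = ((-1 + 3) + 6)*(-45981/226132) = (2 + 6)*(-45981/226132) = 8*(-45981/226132) = -91962/56533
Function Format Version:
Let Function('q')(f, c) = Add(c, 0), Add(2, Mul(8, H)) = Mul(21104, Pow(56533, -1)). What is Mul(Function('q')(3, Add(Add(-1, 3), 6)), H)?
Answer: Rational(-91962, 56533) ≈ -1.6267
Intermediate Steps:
H = Rational(-45981, 226132) (H = Add(Rational(-1, 4), Mul(Rational(1, 8), Mul(21104, Pow(56533, -1)))) = Add(Rational(-1, 4), Mul(Rational(1, 8), Mul(21104, Rational(1, 56533)))) = Add(Rational(-1, 4), Mul(Rational(1, 8), Rational(21104, 56533))) = Add(Rational(-1, 4), Rational(2638, 56533)) = Rational(-45981, 226132) ≈ -0.20334)
Function('q')(f, c) = c
Mul(Function('q')(3, Add(Add(-1, 3), 6)), H) = Mul(Add(Add(-1, 3), 6), Rational(-45981, 226132)) = Mul(Add(2, 6), Rational(-45981, 226132)) = Mul(8, Rational(-45981, 226132)) = Rational(-91962, 56533)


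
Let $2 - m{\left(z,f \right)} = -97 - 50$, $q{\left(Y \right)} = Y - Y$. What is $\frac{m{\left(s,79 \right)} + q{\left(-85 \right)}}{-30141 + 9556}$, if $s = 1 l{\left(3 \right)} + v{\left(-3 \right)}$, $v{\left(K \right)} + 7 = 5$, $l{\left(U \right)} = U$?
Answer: $- \frac{149}{20585} \approx -0.0072383$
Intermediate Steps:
$v{\left(K \right)} = -2$ ($v{\left(K \right)} = -7 + 5 = -2$)
$q{\left(Y \right)} = 0$
$s = 1$ ($s = 1 \cdot 3 - 2 = 3 - 2 = 1$)
$m{\left(z,f \right)} = 149$ ($m{\left(z,f \right)} = 2 - \left(-97 - 50\right) = 2 - -147 = 2 + 147 = 149$)
$\frac{m{\left(s,79 \right)} + q{\left(-85 \right)}}{-30141 + 9556} = \frac{149 + 0}{-30141 + 9556} = \frac{149}{-20585} = 149 \left(- \frac{1}{20585}\right) = - \frac{149}{20585}$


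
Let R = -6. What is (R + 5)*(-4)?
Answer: 4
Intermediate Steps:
(R + 5)*(-4) = (-6 + 5)*(-4) = -1*(-4) = 4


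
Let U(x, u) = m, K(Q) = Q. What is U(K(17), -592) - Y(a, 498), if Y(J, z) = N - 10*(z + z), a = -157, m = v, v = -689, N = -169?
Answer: 9440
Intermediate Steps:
m = -689
U(x, u) = -689
Y(J, z) = -169 - 20*z (Y(J, z) = -169 - 10*(z + z) = -169 - 10*2*z = -169 - 20*z)
U(K(17), -592) - Y(a, 498) = -689 - (-169 - 20*498) = -689 - (-169 - 9960) = -689 - 1*(-10129) = -689 + 10129 = 9440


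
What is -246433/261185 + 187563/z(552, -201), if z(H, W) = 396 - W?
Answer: 16280507218/51975815 ≈ 313.23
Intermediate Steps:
-246433/261185 + 187563/z(552, -201) = -246433/261185 + 187563/(396 - 1*(-201)) = -246433*1/261185 + 187563/(396 + 201) = -246433/261185 + 187563/597 = -246433/261185 + 187563*(1/597) = -246433/261185 + 62521/199 = 16280507218/51975815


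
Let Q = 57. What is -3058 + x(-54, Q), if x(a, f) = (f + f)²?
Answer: 9938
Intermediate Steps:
x(a, f) = 4*f² (x(a, f) = (2*f)² = 4*f²)
-3058 + x(-54, Q) = -3058 + 4*57² = -3058 + 4*3249 = -3058 + 12996 = 9938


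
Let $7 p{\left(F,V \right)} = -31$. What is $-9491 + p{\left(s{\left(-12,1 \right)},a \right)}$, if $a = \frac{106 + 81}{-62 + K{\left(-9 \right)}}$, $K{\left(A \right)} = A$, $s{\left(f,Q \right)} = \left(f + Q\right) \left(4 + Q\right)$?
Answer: $- \frac{66468}{7} \approx -9495.4$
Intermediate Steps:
$s{\left(f,Q \right)} = \left(4 + Q\right) \left(Q + f\right)$ ($s{\left(f,Q \right)} = \left(Q + f\right) \left(4 + Q\right) = \left(4 + Q\right) \left(Q + f\right)$)
$a = - \frac{187}{71}$ ($a = \frac{106 + 81}{-62 - 9} = \frac{187}{-71} = 187 \left(- \frac{1}{71}\right) = - \frac{187}{71} \approx -2.6338$)
$p{\left(F,V \right)} = - \frac{31}{7}$ ($p{\left(F,V \right)} = \frac{1}{7} \left(-31\right) = - \frac{31}{7}$)
$-9491 + p{\left(s{\left(-12,1 \right)},a \right)} = -9491 - \frac{31}{7} = - \frac{66468}{7}$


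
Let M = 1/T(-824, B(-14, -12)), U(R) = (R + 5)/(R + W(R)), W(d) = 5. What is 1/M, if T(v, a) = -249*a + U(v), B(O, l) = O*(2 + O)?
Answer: -41831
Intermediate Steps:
U(R) = 1 (U(R) = (R + 5)/(R + 5) = (5 + R)/(5 + R) = 1)
T(v, a) = 1 - 249*a (T(v, a) = -249*a + 1 = 1 - 249*a)
M = -1/41831 (M = 1/(1 - (-3486)*(2 - 14)) = 1/(1 - (-3486)*(-12)) = 1/(1 - 249*168) = 1/(1 - 41832) = 1/(-41831) = -1/41831 ≈ -2.3906e-5)
1/M = 1/(-1/41831) = -41831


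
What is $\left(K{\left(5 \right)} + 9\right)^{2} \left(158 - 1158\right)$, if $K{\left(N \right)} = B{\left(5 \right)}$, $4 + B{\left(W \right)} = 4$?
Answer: $-81000$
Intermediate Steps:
$B{\left(W \right)} = 0$ ($B{\left(W \right)} = -4 + 4 = 0$)
$K{\left(N \right)} = 0$
$\left(K{\left(5 \right)} + 9\right)^{2} \left(158 - 1158\right) = \left(0 + 9\right)^{2} \left(158 - 1158\right) = 9^{2} \left(-1000\right) = 81 \left(-1000\right) = -81000$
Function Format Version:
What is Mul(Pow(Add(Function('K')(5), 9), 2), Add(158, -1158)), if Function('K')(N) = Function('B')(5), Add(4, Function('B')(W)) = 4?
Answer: -81000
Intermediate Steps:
Function('B')(W) = 0 (Function('B')(W) = Add(-4, 4) = 0)
Function('K')(N) = 0
Mul(Pow(Add(Function('K')(5), 9), 2), Add(158, -1158)) = Mul(Pow(Add(0, 9), 2), Add(158, -1158)) = Mul(Pow(9, 2), -1000) = Mul(81, -1000) = -81000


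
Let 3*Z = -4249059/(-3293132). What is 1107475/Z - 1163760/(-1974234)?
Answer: 1200025698108234180/466035374767 ≈ 2.5750e+6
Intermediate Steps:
Z = 1416353/3293132 (Z = (-4249059/(-3293132))/3 = (-4249059*(-1/3293132))/3 = (⅓)*(4249059/3293132) = 1416353/3293132 ≈ 0.43009)
1107475/Z - 1163760/(-1974234) = 1107475/(1416353/3293132) - 1163760/(-1974234) = 1107475*(3293132/1416353) - 1163760*(-1/1974234) = 3647061361700/1416353 + 193960/329039 = 1200025698108234180/466035374767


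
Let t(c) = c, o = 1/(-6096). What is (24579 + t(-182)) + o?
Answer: 148724111/6096 ≈ 24397.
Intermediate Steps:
o = -1/6096 ≈ -0.00016404
(24579 + t(-182)) + o = (24579 - 182) - 1/6096 = 24397 - 1/6096 = 148724111/6096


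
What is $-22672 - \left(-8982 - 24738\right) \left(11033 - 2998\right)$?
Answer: $270917528$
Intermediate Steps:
$-22672 - \left(-8982 - 24738\right) \left(11033 - 2998\right) = -22672 - \left(-33720\right) 8035 = -22672 - -270940200 = -22672 + 270940200 = 270917528$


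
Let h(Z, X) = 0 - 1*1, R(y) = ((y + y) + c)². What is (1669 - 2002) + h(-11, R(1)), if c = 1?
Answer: -334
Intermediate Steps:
R(y) = (1 + 2*y)² (R(y) = ((y + y) + 1)² = (2*y + 1)² = (1 + 2*y)²)
h(Z, X) = -1 (h(Z, X) = 0 - 1 = -1)
(1669 - 2002) + h(-11, R(1)) = (1669 - 2002) - 1 = -333 - 1 = -334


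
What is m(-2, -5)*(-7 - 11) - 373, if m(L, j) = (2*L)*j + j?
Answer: -643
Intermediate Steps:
m(L, j) = j + 2*L*j (m(L, j) = 2*L*j + j = j + 2*L*j)
m(-2, -5)*(-7 - 11) - 373 = (-5*(1 + 2*(-2)))*(-7 - 11) - 373 = -5*(1 - 4)*(-18) - 373 = -5*(-3)*(-18) - 373 = 15*(-18) - 373 = -270 - 373 = -643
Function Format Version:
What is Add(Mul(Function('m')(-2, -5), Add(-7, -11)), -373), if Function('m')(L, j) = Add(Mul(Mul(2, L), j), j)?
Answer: -643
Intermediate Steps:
Function('m')(L, j) = Add(j, Mul(2, L, j)) (Function('m')(L, j) = Add(Mul(2, L, j), j) = Add(j, Mul(2, L, j)))
Add(Mul(Function('m')(-2, -5), Add(-7, -11)), -373) = Add(Mul(Mul(-5, Add(1, Mul(2, -2))), Add(-7, -11)), -373) = Add(Mul(Mul(-5, Add(1, -4)), -18), -373) = Add(Mul(Mul(-5, -3), -18), -373) = Add(Mul(15, -18), -373) = Add(-270, -373) = -643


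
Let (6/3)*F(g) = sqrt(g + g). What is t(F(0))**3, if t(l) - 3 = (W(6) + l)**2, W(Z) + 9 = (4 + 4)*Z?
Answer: 3539605824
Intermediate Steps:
W(Z) = -9 + 8*Z (W(Z) = -9 + (4 + 4)*Z = -9 + 8*Z)
F(g) = sqrt(2)*sqrt(g)/2 (F(g) = sqrt(g + g)/2 = sqrt(2*g)/2 = (sqrt(2)*sqrt(g))/2 = sqrt(2)*sqrt(g)/2)
t(l) = 3 + (39 + l)**2 (t(l) = 3 + ((-9 + 8*6) + l)**2 = 3 + ((-9 + 48) + l)**2 = 3 + (39 + l)**2)
t(F(0))**3 = (3 + (39 + sqrt(2)*sqrt(0)/2)**2)**3 = (3 + (39 + (1/2)*sqrt(2)*0)**2)**3 = (3 + (39 + 0)**2)**3 = (3 + 39**2)**3 = (3 + 1521)**3 = 1524**3 = 3539605824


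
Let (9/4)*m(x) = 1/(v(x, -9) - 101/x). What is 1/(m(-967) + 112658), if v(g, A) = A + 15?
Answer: 53127/5985185434 ≈ 8.8764e-6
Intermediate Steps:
v(g, A) = 15 + A
m(x) = 4/(9*(6 - 101/x)) (m(x) = 4/(9*((15 - 9) - 101/x)) = 4/(9*(6 - 101/x)))
1/(m(-967) + 112658) = 1/((4/9)*(-967)/(-101 + 6*(-967)) + 112658) = 1/((4/9)*(-967)/(-101 - 5802) + 112658) = 1/((4/9)*(-967)/(-5903) + 112658) = 1/((4/9)*(-967)*(-1/5903) + 112658) = 1/(3868/53127 + 112658) = 1/(5985185434/53127) = 53127/5985185434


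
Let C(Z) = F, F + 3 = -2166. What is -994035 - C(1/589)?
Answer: -991866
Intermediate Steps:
F = -2169 (F = -3 - 2166 = -2169)
C(Z) = -2169
-994035 - C(1/589) = -994035 - 1*(-2169) = -994035 + 2169 = -991866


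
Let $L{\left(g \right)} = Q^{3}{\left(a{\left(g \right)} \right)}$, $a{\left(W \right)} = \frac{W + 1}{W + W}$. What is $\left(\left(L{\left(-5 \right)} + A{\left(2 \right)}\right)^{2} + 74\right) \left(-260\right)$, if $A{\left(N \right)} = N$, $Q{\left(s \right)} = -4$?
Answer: $-1018680$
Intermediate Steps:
$a{\left(W \right)} = \frac{1 + W}{2 W}$
$L{\left(g \right)} = -64$ ($L{\left(g \right)} = \left(-4\right)^{3} = -64$)
$\left(\left(L{\left(-5 \right)} + A{\left(2 \right)}\right)^{2} + 74\right) \left(-260\right) = \left(\left(-64 + 2\right)^{2} + 74\right) \left(-260\right) = \left(\left(-62\right)^{2} + 74\right) \left(-260\right) = \left(3844 + 74\right) \left(-260\right) = 3918 \left(-260\right) = -1018680$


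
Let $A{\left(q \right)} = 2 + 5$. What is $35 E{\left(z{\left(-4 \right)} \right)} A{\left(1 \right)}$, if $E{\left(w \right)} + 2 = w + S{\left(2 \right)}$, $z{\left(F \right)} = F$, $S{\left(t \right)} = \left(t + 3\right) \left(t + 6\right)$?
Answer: $8330$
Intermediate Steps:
$S{\left(t \right)} = \left(3 + t\right) \left(6 + t\right)$
$A{\left(q \right)} = 7$
$E{\left(w \right)} = 38 + w$ ($E{\left(w \right)} = -2 + \left(w + \left(18 + 2^{2} + 9 \cdot 2\right)\right) = -2 + \left(w + \left(18 + 4 + 18\right)\right) = -2 + \left(w + 40\right) = -2 + \left(40 + w\right) = 38 + w$)
$35 E{\left(z{\left(-4 \right)} \right)} A{\left(1 \right)} = 35 \left(38 - 4\right) 7 = 35 \cdot 34 \cdot 7 = 1190 \cdot 7 = 8330$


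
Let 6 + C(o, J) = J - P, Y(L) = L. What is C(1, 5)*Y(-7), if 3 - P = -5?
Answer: 63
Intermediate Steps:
P = 8 (P = 3 - 1*(-5) = 3 + 5 = 8)
C(o, J) = -14 + J (C(o, J) = -6 + (J - 1*8) = -6 + (J - 8) = -6 + (-8 + J) = -14 + J)
C(1, 5)*Y(-7) = (-14 + 5)*(-7) = -9*(-7) = 63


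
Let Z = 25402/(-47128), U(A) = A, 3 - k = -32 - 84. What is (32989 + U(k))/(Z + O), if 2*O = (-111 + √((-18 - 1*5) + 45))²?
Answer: 113444586470122800/20994291972609673 + 2040581539654848*√22/20994291972609673 ≈ 5.8595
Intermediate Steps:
k = 119 (k = 3 - (-32 - 84) = 3 - 1*(-116) = 3 + 116 = 119)
Z = -12701/23564 (Z = 25402*(-1/47128) = -12701/23564 ≈ -0.53900)
O = (-111 + √22)²/2 (O = (-111 + √((-18 - 1*5) + 45))²/2 = (-111 + √((-18 - 5) + 45))²/2 = (-111 + √(-23 + 45))²/2 = (-111 + √22)²/2 ≈ 5650.9)
(32989 + U(k))/(Z + O) = (32989 + 119)/(-12701/23564 + (111 - √22)²/2) = 33108/(-12701/23564 + (111 - √22)²/2)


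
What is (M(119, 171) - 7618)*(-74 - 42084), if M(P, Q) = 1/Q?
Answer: 54918256966/171 ≈ 3.2116e+8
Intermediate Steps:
(M(119, 171) - 7618)*(-74 - 42084) = (1/171 - 7618)*(-74 - 42084) = (1/171 - 7618)*(-42158) = -1302677/171*(-42158) = 54918256966/171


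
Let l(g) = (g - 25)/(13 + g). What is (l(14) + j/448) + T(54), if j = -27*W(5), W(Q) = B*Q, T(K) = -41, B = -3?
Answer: -489929/12096 ≈ -40.503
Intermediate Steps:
W(Q) = -3*Q
l(g) = (-25 + g)/(13 + g)
j = 405 (j = -(-81)*5 = -27*(-15) = 405)
(l(14) + j/448) + T(54) = ((-25 + 14)/(13 + 14) + 405/448) - 41 = (-11/27 + 405*(1/448)) - 41 = ((1/27)*(-11) + 405/448) - 41 = (-11/27 + 405/448) - 41 = 6007/12096 - 41 = -489929/12096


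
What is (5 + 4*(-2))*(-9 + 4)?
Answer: 15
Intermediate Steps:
(5 + 4*(-2))*(-9 + 4) = (5 - 8)*(-5) = -3*(-5) = 15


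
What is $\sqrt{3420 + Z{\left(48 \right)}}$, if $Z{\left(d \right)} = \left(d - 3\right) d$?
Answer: $6 \sqrt{155} \approx 74.699$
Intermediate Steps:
$Z{\left(d \right)} = d \left(-3 + d\right)$ ($Z{\left(d \right)} = \left(-3 + d\right) d = d \left(-3 + d\right)$)
$\sqrt{3420 + Z{\left(48 \right)}} = \sqrt{3420 + 48 \left(-3 + 48\right)} = \sqrt{3420 + 48 \cdot 45} = \sqrt{3420 + 2160} = \sqrt{5580} = 6 \sqrt{155}$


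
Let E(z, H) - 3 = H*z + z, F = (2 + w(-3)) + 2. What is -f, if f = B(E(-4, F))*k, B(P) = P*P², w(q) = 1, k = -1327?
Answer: -12289347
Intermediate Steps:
F = 5 (F = (2 + 1) + 2 = 3 + 2 = 5)
E(z, H) = 3 + z + H*z (E(z, H) = 3 + (H*z + z) = 3 + (z + H*z) = 3 + z + H*z)
B(P) = P³
f = 12289347 (f = (3 - 4 + 5*(-4))³*(-1327) = (3 - 4 - 20)³*(-1327) = (-21)³*(-1327) = -9261*(-1327) = 12289347)
-f = -1*12289347 = -12289347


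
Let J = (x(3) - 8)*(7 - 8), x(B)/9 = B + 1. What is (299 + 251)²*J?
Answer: -8470000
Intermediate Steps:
x(B) = 9 + 9*B (x(B) = 9*(B + 1) = 9*(1 + B) = 9 + 9*B)
J = -28 (J = ((9 + 9*3) - 8)*(7 - 8) = ((9 + 27) - 8)*(-1) = (36 - 8)*(-1) = 28*(-1) = -28)
(299 + 251)²*J = (299 + 251)²*(-28) = 550²*(-28) = 302500*(-28) = -8470000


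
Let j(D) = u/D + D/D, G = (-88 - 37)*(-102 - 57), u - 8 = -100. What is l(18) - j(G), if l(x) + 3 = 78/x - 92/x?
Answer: -284599/59625 ≈ -4.7731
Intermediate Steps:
u = -92 (u = 8 - 100 = -92)
l(x) = -3 - 14/x (l(x) = -3 + (78/x - 92/x) = -3 - 14/x)
G = 19875 (G = -125*(-159) = 19875)
j(D) = 1 - 92/D (j(D) = -92/D + D/D = -92/D + 1 = 1 - 92/D)
l(18) - j(G) = (-3 - 14/18) - (-92 + 19875)/19875 = (-3 - 14*1/18) - 19783/19875 = (-3 - 7/9) - 1*19783/19875 = -34/9 - 19783/19875 = -284599/59625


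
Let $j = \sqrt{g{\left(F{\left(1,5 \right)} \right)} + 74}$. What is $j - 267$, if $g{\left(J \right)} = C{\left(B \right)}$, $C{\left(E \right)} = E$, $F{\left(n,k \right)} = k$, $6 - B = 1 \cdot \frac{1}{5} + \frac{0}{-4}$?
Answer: $-267 + \frac{\sqrt{1995}}{5} \approx -258.07$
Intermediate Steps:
$B = \frac{29}{5}$ ($B = 6 - \left(1 \cdot \frac{1}{5} + \frac{0}{-4}\right) = 6 - \left(1 \cdot \frac{1}{5} + 0 \left(- \frac{1}{4}\right)\right) = 6 - \left(\frac{1}{5} + 0\right) = 6 - \frac{1}{5} = \frac{29}{5} \approx 5.8$)
$g{\left(J \right)} = \frac{29}{5}$
$j = \frac{\sqrt{1995}}{5}$ ($j = \sqrt{\frac{29}{5} + 74} = \sqrt{\frac{399}{5}} = \frac{\sqrt{1995}}{5} \approx 8.9331$)
$j - 267 = \frac{\sqrt{1995}}{5} - 267 = -267 + \frac{\sqrt{1995}}{5}$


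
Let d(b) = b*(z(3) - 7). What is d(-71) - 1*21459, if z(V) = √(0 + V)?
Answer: -20962 - 71*√3 ≈ -21085.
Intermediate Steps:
z(V) = √V
d(b) = b*(-7 + √3) (d(b) = b*(√3 - 7) = b*(-7 + √3))
d(-71) - 1*21459 = -71*(-7 + √3) - 1*21459 = (497 - 71*√3) - 21459 = -20962 - 71*√3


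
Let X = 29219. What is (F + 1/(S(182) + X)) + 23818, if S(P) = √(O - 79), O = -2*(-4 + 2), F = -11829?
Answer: 10235609210823/853750036 - 5*I*√3/853750036 ≈ 11989.0 - 1.0144e-8*I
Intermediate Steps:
O = 4 (O = -2*(-2) = 4)
S(P) = 5*I*√3 (S(P) = √(4 - 79) = √(-75) = 5*I*√3)
(F + 1/(S(182) + X)) + 23818 = (-11829 + 1/(5*I*√3 + 29219)) + 23818 = (-11829 + 1/(29219 + 5*I*√3)) + 23818 = 11989 + 1/(29219 + 5*I*√3)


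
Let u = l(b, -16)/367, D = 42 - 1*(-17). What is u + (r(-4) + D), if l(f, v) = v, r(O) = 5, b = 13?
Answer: 23472/367 ≈ 63.956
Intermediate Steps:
D = 59 (D = 42 + 17 = 59)
u = -16/367 ≈ -0.043597
u + (r(-4) + D) = -16/367 + (5 + 59) = -16/367 + 64 = 23472/367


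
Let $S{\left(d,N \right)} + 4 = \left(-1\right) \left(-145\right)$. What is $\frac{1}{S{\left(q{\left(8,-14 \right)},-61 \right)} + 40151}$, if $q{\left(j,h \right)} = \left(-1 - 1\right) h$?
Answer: $\frac{1}{40292} \approx 2.4819 \cdot 10^{-5}$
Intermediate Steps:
$q{\left(j,h \right)} = - 2 h$
$S{\left(d,N \right)} = 141$ ($S{\left(d,N \right)} = -4 - -145 = -4 + 145 = 141$)
$\frac{1}{S{\left(q{\left(8,-14 \right)},-61 \right)} + 40151} = \frac{1}{141 + 40151} = \frac{1}{40292}$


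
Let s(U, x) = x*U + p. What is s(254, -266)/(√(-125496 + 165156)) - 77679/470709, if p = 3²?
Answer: -8631/52301 - 13511*√9915/3966 ≈ -339.38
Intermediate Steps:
p = 9
s(U, x) = 9 + U*x (s(U, x) = x*U + 9 = U*x + 9 = 9 + U*x)
s(254, -266)/(√(-125496 + 165156)) - 77679/470709 = (9 + 254*(-266))/(√(-125496 + 165156)) - 77679/470709 = (9 - 67564)/(√39660) - 77679*1/470709 = -67555*√9915/19830 - 8631/52301 = -13511*√9915/3966 - 8631/52301 = -8631/52301 - 13511*√9915/3966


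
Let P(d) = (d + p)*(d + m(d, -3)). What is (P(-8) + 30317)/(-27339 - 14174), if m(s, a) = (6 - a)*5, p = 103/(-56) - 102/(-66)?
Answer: -18486239/25572008 ≈ -0.72291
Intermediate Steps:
p = -181/616 (p = 103*(-1/56) - 102*(-1/66) = -103/56 + 17/11 = -181/616 ≈ -0.29383)
m(s, a) = 30 - 5*a
P(d) = (45 + d)*(-181/616 + d) (P(d) = (d - 181/616)*(d + (30 - 5*(-3))) = (-181/616 + d)*(d + (30 + 15)) = (-181/616 + d)*(d + 45) = (-181/616 + d)*(45 + d) = (45 + d)*(-181/616 + d))
(P(-8) + 30317)/(-27339 - 14174) = ((-8145/616 + (-8)**2 + (27539/616)*(-8)) + 30317)/(-27339 - 14174) = ((-8145/616 + 64 - 27539/77) + 30317)/(-41513) = (-189033/616 + 30317)*(-1/41513) = (18486239/616)*(-1/41513) = -18486239/25572008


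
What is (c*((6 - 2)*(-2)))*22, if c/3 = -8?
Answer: 4224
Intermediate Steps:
c = -24 (c = 3*(-8) = -24)
(c*((6 - 2)*(-2)))*22 = -24*(6 - 2)*(-2)*22 = -96*(-2)*22 = -24*(-8)*22 = 192*22 = 4224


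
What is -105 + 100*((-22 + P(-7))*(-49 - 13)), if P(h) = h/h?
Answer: 130095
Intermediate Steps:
P(h) = 1
-105 + 100*((-22 + P(-7))*(-49 - 13)) = -105 + 100*((-22 + 1)*(-49 - 13)) = -105 + 100*(-21*(-62)) = -105 + 100*1302 = -105 + 130200 = 130095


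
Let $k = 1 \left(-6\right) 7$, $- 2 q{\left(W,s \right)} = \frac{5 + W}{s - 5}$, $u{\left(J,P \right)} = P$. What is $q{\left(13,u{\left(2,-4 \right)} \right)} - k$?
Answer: $43$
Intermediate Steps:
$q{\left(W,s \right)} = - \frac{5 + W}{2 \left(-5 + s\right)}$ ($q{\left(W,s \right)} = - \frac{\left(5 + W\right) \frac{1}{s - 5}}{2} = - \frac{\left(5 + W\right) \frac{1}{-5 + s}}{2} = - \frac{\frac{1}{-5 + s} \left(5 + W\right)}{2} = - \frac{5 + W}{2 \left(-5 + s\right)}$)
$k = -42$ ($k = \left(-6\right) 7 = -42$)
$q{\left(13,u{\left(2,-4 \right)} \right)} - k = \frac{-5 - 13}{2 \left(-5 - 4\right)} - -42 = \frac{-5 - 13}{2 \left(-9\right)} + 42 = \frac{1}{2} \left(- \frac{1}{9}\right) \left(-18\right) + 42 = 1 + 42 = 43$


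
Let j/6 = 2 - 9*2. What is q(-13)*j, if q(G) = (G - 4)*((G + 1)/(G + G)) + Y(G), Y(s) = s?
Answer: 26016/13 ≈ 2001.2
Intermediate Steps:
q(G) = G + (1 + G)*(-4 + G)/(2*G) (q(G) = (G - 4)*((G + 1)/(G + G)) + G = (-4 + G)*((1 + G)/((2*G))) + G = (-4 + G)*((1 + G)*(1/(2*G))) + G = (-4 + G)*((1 + G)/(2*G)) + G = (1 + G)*(-4 + G)/(2*G) + G = G + (1 + G)*(-4 + G)/(2*G))
j = -96 (j = 6*(2 - 9*2) = 6*(2 - 18) = 6*(-16) = -96)
q(-13)*j = ((½)*(-4 + 3*(-13)*(-1 - 13))/(-13))*(-96) = ((½)*(-1/13)*(-4 + 3*(-13)*(-14)))*(-96) = ((½)*(-1/13)*(-4 + 546))*(-96) = ((½)*(-1/13)*542)*(-96) = -271/13*(-96) = 26016/13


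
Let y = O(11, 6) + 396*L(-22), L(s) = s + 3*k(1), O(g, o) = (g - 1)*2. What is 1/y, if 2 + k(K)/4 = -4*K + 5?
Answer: -1/13444 ≈ -7.4383e-5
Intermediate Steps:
k(K) = 12 - 16*K (k(K) = -8 + 4*(-4*K + 5) = -8 + 4*(5 - 4*K) = -8 + (20 - 16*K) = 12 - 16*K)
O(g, o) = -2 + 2*g (O(g, o) = (-1 + g)*2 = -2 + 2*g)
L(s) = -12 + s (L(s) = s + 3*(12 - 16*1) = s + 3*(12 - 16) = s + 3*(-4) = s - 12 = -12 + s)
y = -13444 (y = (-2 + 2*11) + 396*(-12 - 22) = (-2 + 22) + 396*(-34) = 20 - 13464 = -13444)
1/y = 1/(-13444) = -1/13444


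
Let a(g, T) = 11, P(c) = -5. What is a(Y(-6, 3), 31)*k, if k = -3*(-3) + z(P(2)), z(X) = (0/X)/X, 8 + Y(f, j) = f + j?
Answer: 99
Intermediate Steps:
Y(f, j) = -8 + f + j (Y(f, j) = -8 + (f + j) = -8 + f + j)
z(X) = 0 (z(X) = 0/X = 0)
k = 9 (k = -3*(-3) + 0 = 9 + 0 = 9)
a(Y(-6, 3), 31)*k = 11*9 = 99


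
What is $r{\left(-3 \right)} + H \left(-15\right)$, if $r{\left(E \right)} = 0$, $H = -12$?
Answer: $180$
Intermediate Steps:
$r{\left(-3 \right)} + H \left(-15\right) = 0 - -180 = 0 + 180 = 180$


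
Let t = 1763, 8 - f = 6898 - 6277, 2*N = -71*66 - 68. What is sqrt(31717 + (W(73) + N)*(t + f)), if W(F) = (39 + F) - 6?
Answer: 23*I*sqrt(4877) ≈ 1606.2*I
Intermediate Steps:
W(F) = 33 + F
N = -2377 (N = (-71*66 - 68)/2 = (-4686 - 68)/2 = (1/2)*(-4754) = -2377)
f = -613 (f = 8 - (6898 - 6277) = 8 - 1*621 = 8 - 621 = -613)
sqrt(31717 + (W(73) + N)*(t + f)) = sqrt(31717 + ((33 + 73) - 2377)*(1763 - 613)) = sqrt(31717 + (106 - 2377)*1150) = sqrt(31717 - 2271*1150) = sqrt(31717 - 2611650) = sqrt(-2579933) = 23*I*sqrt(4877)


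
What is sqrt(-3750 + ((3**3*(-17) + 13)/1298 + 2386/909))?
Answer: 17*I*sqrt(501468662563)/196647 ≈ 61.219*I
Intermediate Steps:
sqrt(-3750 + ((3**3*(-17) + 13)/1298 + 2386/909)) = sqrt(-3750 + ((27*(-17) + 13)*(1/1298) + 2386*(1/909))) = sqrt(-3750 + ((-459 + 13)*(1/1298) + 2386/909)) = sqrt(-3750 + (-446*1/1298 + 2386/909)) = sqrt(-3750 + (-223/649 + 2386/909)) = sqrt(-3750 + 1345807/589941) = sqrt(-2210932943/589941) = 17*I*sqrt(501468662563)/196647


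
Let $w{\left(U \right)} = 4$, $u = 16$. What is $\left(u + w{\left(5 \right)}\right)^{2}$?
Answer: $400$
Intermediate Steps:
$\left(u + w{\left(5 \right)}\right)^{2} = \left(16 + 4\right)^{2} = 20^{2} = 400$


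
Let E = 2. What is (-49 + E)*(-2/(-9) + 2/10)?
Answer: -893/45 ≈ -19.844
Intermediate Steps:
(-49 + E)*(-2/(-9) + 2/10) = (-49 + 2)*(-2/(-9) + 2/10) = -47*(-2*(-1/9) + 2*(1/10)) = -47*(2/9 + 1/5) = -47*19/45 = -893/45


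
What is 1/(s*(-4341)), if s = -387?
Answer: 1/1679967 ≈ 5.9525e-7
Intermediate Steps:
1/(s*(-4341)) = 1/(-387*(-4341)) = 1/1679967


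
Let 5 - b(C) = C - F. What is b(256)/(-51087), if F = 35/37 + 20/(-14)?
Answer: 65134/13231533 ≈ 0.0049226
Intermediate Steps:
F = -125/259 (F = 35*(1/37) + 20*(-1/14) = 35/37 - 10/7 = -125/259 ≈ -0.48263)
b(C) = 1170/259 - C (b(C) = 5 - (C - 1*(-125/259)) = 5 - (C + 125/259) = 5 - (125/259 + C) = 5 + (-125/259 - C) = 1170/259 - C)
b(256)/(-51087) = (1170/259 - 1*256)/(-51087) = (1170/259 - 256)*(-1/51087) = -65134/259*(-1/51087) = 65134/13231533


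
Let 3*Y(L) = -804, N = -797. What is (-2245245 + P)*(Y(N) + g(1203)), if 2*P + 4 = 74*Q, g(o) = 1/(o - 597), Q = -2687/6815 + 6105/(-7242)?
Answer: 5999027457605114527/9969554460 ≈ 6.0174e+8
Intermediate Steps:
Y(L) = -268 (Y(L) = (1/3)*(-804) = -268)
Q = -20354943/16451410 (Q = -2687*1/6815 + 6105*(-1/7242) = -2687/6815 - 2035/2414 = -20354943/16451410 ≈ -1.2373)
g(o) = 1/(-597 + o)
P = -786035711/16451410 (P = -2 + (74*(-20354943/16451410))/2 = -2 + (1/2)*(-753132891/8225705) = -2 - 753132891/16451410 = -786035711/16451410 ≈ -47.779)
(-2245245 + P)*(Y(N) + g(1203)) = (-2245245 - 786035711/16451410)*(-268 + 1/(-597 + 1203)) = -36938232081161*(-268 + 1/606)/16451410 = -36938232081161/16451410*(-162407/606) = 5999027457605114527/9969554460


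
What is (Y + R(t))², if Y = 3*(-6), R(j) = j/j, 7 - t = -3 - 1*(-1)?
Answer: 289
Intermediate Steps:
t = 9 (t = 7 - (-3 - 1*(-1)) = 7 - (-3 + 1) = 7 - 1*(-2) = 7 + 2 = 9)
R(j) = 1
Y = -18
(Y + R(t))² = (-18 + 1)² = (-17)² = 289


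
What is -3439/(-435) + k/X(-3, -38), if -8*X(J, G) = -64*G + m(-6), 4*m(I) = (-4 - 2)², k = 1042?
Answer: 4768439/1061835 ≈ 4.4908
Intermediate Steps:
m(I) = 9 (m(I) = (-4 - 2)²/4 = (¼)*(-6)² = (¼)*36 = 9)
X(J, G) = -9/8 + 8*G (X(J, G) = -(-64*G + 9)/8 = -(9 - 64*G)/8 = -9/8 + 8*G)
-3439/(-435) + k/X(-3, -38) = -3439/(-435) + 1042/(-9/8 + 8*(-38)) = -3439*(-1/435) + 1042/(-9/8 - 304) = 3439/435 + 1042/(-2441/8) = 3439/435 + 1042*(-8/2441) = 3439/435 - 8336/2441 = 4768439/1061835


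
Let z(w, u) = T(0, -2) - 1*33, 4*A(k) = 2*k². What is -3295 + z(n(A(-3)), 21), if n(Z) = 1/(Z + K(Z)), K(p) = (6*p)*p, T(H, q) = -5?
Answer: -3333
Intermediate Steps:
A(k) = k²/2 (A(k) = (2*k²)/4 = k²/2)
K(p) = 6*p²
n(Z) = 1/(Z + 6*Z²)
z(w, u) = -38 (z(w, u) = -5 - 1*33 = -5 - 33 = -38)
-3295 + z(n(A(-3)), 21) = -3295 - 38 = -3333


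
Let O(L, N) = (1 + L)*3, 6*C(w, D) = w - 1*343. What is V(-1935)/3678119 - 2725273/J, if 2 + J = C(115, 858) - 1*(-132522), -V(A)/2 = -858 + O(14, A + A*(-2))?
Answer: -10023662985755/487284561358 ≈ -20.570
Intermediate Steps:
C(w, D) = -343/6 + w/6 (C(w, D) = (w - 1*343)/6 = (w - 343)/6 = (-343 + w)/6 = -343/6 + w/6)
O(L, N) = 3 + 3*L
V(A) = 1626 (V(A) = -2*(-858 + (3 + 3*14)) = -2*(-858 + (3 + 42)) = -2*(-858 + 45) = -2*(-813) = 1626)
J = 132482 (J = -2 + ((-343/6 + (⅙)*115) - 1*(-132522)) = -2 + ((-343/6 + 115/6) + 132522) = -2 + (-38 + 132522) = -2 + 132484 = 132482)
V(-1935)/3678119 - 2725273/J = 1626/3678119 - 2725273/132482 = -10023662985755/487284561358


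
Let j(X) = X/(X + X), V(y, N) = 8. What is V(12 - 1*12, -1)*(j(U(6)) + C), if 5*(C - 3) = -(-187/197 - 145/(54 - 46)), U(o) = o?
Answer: 57641/985 ≈ 58.519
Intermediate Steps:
j(X) = ½ (j(X) = X/((2*X)) = X*(1/(2*X)) = ½)
C = 53701/7880 (C = 3 + (-(-187/197 - 145/(54 - 46)))/5 = 3 + (-(-187*1/197 - 145/8))/5 = 3 + (-(-187/197 - 145*⅛))/5 = 3 + (-(-187/197 - 145/8))/5 = 3 + (-1*(-30061/1576))/5 = 3 + (⅕)*(30061/1576) = 3 + 30061/7880 = 53701/7880 ≈ 6.8148)
V(12 - 1*12, -1)*(j(U(6)) + C) = 8*(½ + 53701/7880) = 8*(57641/7880) = 57641/985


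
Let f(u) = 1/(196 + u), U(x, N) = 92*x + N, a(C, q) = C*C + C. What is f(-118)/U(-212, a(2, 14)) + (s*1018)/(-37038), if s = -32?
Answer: 2752387617/3129390004 ≈ 0.87953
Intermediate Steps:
a(C, q) = C + C**2 (a(C, q) = C**2 + C = C + C**2)
U(x, N) = N + 92*x
f(-118)/U(-212, a(2, 14)) + (s*1018)/(-37038) = 1/((196 - 118)*(2*(1 + 2) + 92*(-212))) - 32*1018/(-37038) = 1/(78*(2*3 - 19504)) - 32576*(-1/37038) = 1/(78*(6 - 19504)) + 16288/18519 = (1/78)/(-19498) + 16288/18519 = (1/78)*(-1/19498) + 16288/18519 = -1/1520844 + 16288/18519 = 2752387617/3129390004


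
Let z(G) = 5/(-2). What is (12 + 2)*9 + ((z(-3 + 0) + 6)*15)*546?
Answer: 28791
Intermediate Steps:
z(G) = -5/2 (z(G) = 5*(-½) = -5/2)
(12 + 2)*9 + ((z(-3 + 0) + 6)*15)*546 = (12 + 2)*9 + ((-5/2 + 6)*15)*546 = 14*9 + ((7/2)*15)*546 = 126 + (105/2)*546 = 126 + 28665 = 28791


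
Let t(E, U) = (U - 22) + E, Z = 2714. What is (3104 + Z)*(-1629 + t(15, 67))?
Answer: -9128442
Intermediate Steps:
t(E, U) = -22 + E + U (t(E, U) = (-22 + U) + E = -22 + E + U)
(3104 + Z)*(-1629 + t(15, 67)) = (3104 + 2714)*(-1629 + (-22 + 15 + 67)) = 5818*(-1629 + 60) = 5818*(-1569) = -9128442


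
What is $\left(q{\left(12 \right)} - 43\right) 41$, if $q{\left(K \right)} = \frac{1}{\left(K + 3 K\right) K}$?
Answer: $- \frac{1015447}{576} \approx -1762.9$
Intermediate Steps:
$q{\left(K \right)} = \frac{1}{4 K^{2}}$ ($q{\left(K \right)} = \frac{1}{4 K K} = \frac{\frac{1}{4} \frac{1}{K}}{K} = \frac{1}{4 K^{2}}$)
$\left(q{\left(12 \right)} - 43\right) 41 = \left(\frac{1}{4 \cdot 144} - 43\right) 41 = \left(\frac{1}{4} \cdot \frac{1}{144} - 43\right) 41 = \left(\frac{1}{576} - 43\right) 41 = \left(- \frac{24767}{576}\right) 41 = - \frac{1015447}{576}$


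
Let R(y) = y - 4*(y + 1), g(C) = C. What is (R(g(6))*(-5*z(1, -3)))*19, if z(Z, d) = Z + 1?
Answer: 4180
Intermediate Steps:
z(Z, d) = 1 + Z
R(y) = -4 - 3*y (R(y) = y - 4*(1 + y) = y + (-4 - 4*y) = -4 - 3*y)
(R(g(6))*(-5*z(1, -3)))*19 = ((-4 - 3*6)*(-5*(1 + 1)))*19 = ((-4 - 18)*(-5*2))*19 = -22*(-10)*19 = 220*19 = 4180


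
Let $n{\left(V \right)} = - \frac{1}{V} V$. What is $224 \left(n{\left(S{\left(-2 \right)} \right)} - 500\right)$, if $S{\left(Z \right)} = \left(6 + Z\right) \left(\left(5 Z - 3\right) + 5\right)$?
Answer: $-112224$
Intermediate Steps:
$S{\left(Z \right)} = \left(2 + 5 Z\right) \left(6 + Z\right)$ ($S{\left(Z \right)} = \left(6 + Z\right) \left(\left(-3 + 5 Z\right) + 5\right) = \left(6 + Z\right) \left(2 + 5 Z\right) = \left(2 + 5 Z\right) \left(6 + Z\right)$)
$n{\left(V \right)} = -1$
$224 \left(n{\left(S{\left(-2 \right)} \right)} - 500\right) = 224 \left(-1 - 500\right) = 224 \left(-501\right) = -112224$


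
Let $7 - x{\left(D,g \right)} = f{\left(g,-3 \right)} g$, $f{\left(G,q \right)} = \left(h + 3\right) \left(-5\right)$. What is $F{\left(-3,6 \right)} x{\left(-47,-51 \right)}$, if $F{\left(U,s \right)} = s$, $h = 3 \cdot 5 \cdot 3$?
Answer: $-73398$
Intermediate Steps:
$h = 45$ ($h = 15 \cdot 3 = 45$)
$f{\left(G,q \right)} = -240$ ($f{\left(G,q \right)} = \left(45 + 3\right) \left(-5\right) = 48 \left(-5\right) = -240$)
$x{\left(D,g \right)} = 7 + 240 g$ ($x{\left(D,g \right)} = 7 - - 240 g = 7 + 240 g$)
$F{\left(-3,6 \right)} x{\left(-47,-51 \right)} = 6 \left(7 + 240 \left(-51\right)\right) = 6 \left(7 - 12240\right) = 6 \left(-12233\right) = -73398$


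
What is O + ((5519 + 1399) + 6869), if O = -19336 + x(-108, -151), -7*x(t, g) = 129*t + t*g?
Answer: -41219/7 ≈ -5888.4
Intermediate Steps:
x(t, g) = -129*t/7 - g*t/7 (x(t, g) = -(129*t + t*g)/7 = -(129*t + g*t)/7 = -129*t/7 - g*t/7)
O = -137728/7 (O = -19336 - 1/7*(-108)*(129 - 151) = -19336 - 1/7*(-108)*(-22) = -19336 - 2376/7 = -137728/7 ≈ -19675.)
O + ((5519 + 1399) + 6869) = -137728/7 + ((5519 + 1399) + 6869) = -137728/7 + (6918 + 6869) = -137728/7 + 13787 = -41219/7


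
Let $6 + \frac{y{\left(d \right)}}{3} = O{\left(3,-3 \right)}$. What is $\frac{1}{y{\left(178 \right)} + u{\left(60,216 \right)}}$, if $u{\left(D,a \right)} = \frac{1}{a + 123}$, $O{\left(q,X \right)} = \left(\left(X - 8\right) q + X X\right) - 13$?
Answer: $- \frac{339}{43730} \approx -0.0077521$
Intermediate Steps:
$O{\left(q,X \right)} = -13 + X^{2} + q \left(-8 + X\right)$ ($O{\left(q,X \right)} = \left(\left(-8 + X\right) q + X^{2}\right) - 13 = \left(q \left(-8 + X\right) + X^{2}\right) - 13 = \left(X^{2} + q \left(-8 + X\right)\right) - 13 = -13 + X^{2} + q \left(-8 + X\right)$)
$y{\left(d \right)} = -129$ ($y{\left(d \right)} = -18 + 3 \left(-13 + \left(-3\right)^{2} - 24 - 9\right) = -18 + 3 \left(-13 + 9 - 24 - 9\right) = -18 + 3 \left(-37\right) = -18 - 111 = -129$)
$u{\left(D,a \right)} = \frac{1}{123 + a}$
$\frac{1}{y{\left(178 \right)} + u{\left(60,216 \right)}} = \frac{1}{-129 + \frac{1}{123 + 216}} = \frac{1}{-129 + \frac{1}{339}} = \frac{1}{- \frac{43730}{339}} = - \frac{339}{43730}$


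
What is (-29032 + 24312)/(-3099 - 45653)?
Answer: 295/3047 ≈ 0.096817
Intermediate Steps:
(-29032 + 24312)/(-3099 - 45653) = -4720/(-48752) = -4720*(-1/48752) = 295/3047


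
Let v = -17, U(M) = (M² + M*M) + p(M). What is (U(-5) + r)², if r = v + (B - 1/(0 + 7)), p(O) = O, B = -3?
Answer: 30276/49 ≈ 617.88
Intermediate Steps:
U(M) = M + 2*M² (U(M) = (M² + M*M) + M = (M² + M²) + M = 2*M² + M = M + 2*M²)
r = -141/7 (r = -17 + (-3 - 1/(0 + 7)) = -17 + (-3 - 1/7) = -17 + (-3 - 1*⅐) = -17 + (-3 - ⅐) = -17 - 22/7 = -141/7 ≈ -20.143)
(U(-5) + r)² = (-5*(1 + 2*(-5)) - 141/7)² = (-5*(1 - 10) - 141/7)² = (-5*(-9) - 141/7)² = (45 - 141/7)² = (174/7)² = 30276/49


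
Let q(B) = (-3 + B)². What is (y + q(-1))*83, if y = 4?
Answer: 1660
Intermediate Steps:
(y + q(-1))*83 = (4 + (-3 - 1)²)*83 = (4 + (-4)²)*83 = (4 + 16)*83 = 20*83 = 1660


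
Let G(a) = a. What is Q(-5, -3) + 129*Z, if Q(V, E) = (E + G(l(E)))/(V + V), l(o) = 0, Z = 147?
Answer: 189633/10 ≈ 18963.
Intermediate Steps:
Q(V, E) = E/(2*V) (Q(V, E) = (E + 0)/(V + V) = E/((2*V)) = E*(1/(2*V)) = E/(2*V))
Q(-5, -3) + 129*Z = (½)*(-3)/(-5) + 129*147 = (½)*(-3)*(-⅕) + 18963 = 3/10 + 18963 = 189633/10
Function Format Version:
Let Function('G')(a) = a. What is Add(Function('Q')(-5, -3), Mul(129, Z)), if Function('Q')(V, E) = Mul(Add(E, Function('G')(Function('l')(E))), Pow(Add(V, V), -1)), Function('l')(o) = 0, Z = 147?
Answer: Rational(189633, 10) ≈ 18963.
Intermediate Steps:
Function('Q')(V, E) = Mul(Rational(1, 2), E, Pow(V, -1)) (Function('Q')(V, E) = Mul(Add(E, 0), Pow(Add(V, V), -1)) = Mul(E, Pow(Mul(2, V), -1)) = Mul(E, Mul(Rational(1, 2), Pow(V, -1))) = Mul(Rational(1, 2), E, Pow(V, -1)))
Add(Function('Q')(-5, -3), Mul(129, Z)) = Add(Mul(Rational(1, 2), -3, Pow(-5, -1)), Mul(129, 147)) = Add(Mul(Rational(1, 2), -3, Rational(-1, 5)), 18963) = Add(Rational(3, 10), 18963) = Rational(189633, 10)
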